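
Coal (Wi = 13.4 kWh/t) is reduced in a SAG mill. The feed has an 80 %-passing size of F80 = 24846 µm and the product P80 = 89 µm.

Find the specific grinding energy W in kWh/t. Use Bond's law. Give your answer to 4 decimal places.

W = 13.3539 kWh/t

Bond:  W = 10 Wi (1/√P − 1/√F)
1/√89 = 0.106000;  1/√24846 = 0.006344
W = 10·13.4·(0.106000 − 0.006344) = 13.3539 kWh/t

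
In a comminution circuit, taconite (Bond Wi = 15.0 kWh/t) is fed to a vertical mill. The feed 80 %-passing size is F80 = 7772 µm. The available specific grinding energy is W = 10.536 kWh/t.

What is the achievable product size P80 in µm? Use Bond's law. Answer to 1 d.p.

W = 10·Wi·[P80^(−½) − F80^(−½)]
P80^(−½) = W/(10 Wi) + F80^(−½)
  = 10.5360/(10·15.0) + 1/√7772 = 0.070240 + 0.011343 = 0.081583
P80 = (1/0.081583)² = 12.2574² = 150.24 µm

P80 = 150.2 µm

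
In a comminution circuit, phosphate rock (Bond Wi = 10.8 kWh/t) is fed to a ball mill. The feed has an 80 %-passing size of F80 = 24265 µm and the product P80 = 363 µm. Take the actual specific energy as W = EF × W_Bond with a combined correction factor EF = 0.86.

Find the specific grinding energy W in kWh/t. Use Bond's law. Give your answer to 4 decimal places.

W = 4.2787 kWh/t

W = 10·Wi·[P80^(−½) − F80^(−½)]
1/√363 = 0.052486;  1/√24265 = 0.006420
W = 10·10.8·(0.052486 − 0.006420) = 4.9752 kWh/t
Corrected W = EF·W_Bond = 0.86·4.9752 = 4.2787 kWh/t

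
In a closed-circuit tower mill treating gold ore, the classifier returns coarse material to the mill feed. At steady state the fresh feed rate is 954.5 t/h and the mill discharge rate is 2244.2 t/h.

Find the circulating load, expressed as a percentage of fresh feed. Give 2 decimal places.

CL = 135.12 %

Steady state: M = F + R.
R = M − F = 2244.2 − 954.5 = 1289.7 t/h
CL = 100·R/F = 100·1289.7/954.5 = 135.12 %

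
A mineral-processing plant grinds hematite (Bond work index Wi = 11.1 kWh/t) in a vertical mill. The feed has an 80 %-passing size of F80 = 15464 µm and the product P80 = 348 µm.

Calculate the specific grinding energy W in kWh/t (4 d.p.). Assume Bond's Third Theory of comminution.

W = 5.0576 kWh/t

W = 10·Wi·[P80^(−½) − F80^(−½)]
1/√348 = 0.053606;  1/√15464 = 0.008042
W = 10·11.1·(0.053606 − 0.008042) = 5.0576 kWh/t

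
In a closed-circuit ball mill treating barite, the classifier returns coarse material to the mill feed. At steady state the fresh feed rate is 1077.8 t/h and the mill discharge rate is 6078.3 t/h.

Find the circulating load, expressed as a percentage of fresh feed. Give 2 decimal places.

CL = 463.95 %

M = F + R at steady state, so:
R = M − F = 6078.3 − 1077.8 = 5000.5 t/h
CL = 100·R/F = 100·5000.5/1077.8 = 463.95 %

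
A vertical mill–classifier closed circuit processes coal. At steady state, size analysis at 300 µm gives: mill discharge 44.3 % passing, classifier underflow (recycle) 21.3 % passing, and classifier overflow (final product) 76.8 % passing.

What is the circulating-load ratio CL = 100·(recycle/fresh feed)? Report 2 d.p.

Let r = R/F. Size balance at 300 µm:
r = (o − d)/(d − u)
r = (76.8 − 44.3)/(44.3 − 21.3) = 32.5/23.0 = 1.4130
CL = 100·r = 141.30 %

CL = 141.30 %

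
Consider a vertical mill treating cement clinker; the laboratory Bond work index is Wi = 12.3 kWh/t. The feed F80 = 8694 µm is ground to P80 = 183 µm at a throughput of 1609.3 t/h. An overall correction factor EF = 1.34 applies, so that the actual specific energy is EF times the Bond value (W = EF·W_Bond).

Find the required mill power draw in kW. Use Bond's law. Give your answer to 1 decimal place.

P = 16762.8 kW

W = 10 Wi / √P80 − 10 Wi / √F80
W = 10·12.3·(1/√183 − 1/√8694) = 10·12.3·(0.063197) = 7.7733 kWh/t
With EF = 1.34: W = 7.7733·1.34 = 10.4162 kWh/t
Power = W × throughput = 10.4162 kWh/t × 1609.3 t/h = 16762.8 kW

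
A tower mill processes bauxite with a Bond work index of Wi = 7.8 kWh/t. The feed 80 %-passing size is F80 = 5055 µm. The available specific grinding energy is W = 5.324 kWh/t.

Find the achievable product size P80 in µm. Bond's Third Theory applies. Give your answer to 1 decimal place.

W = 10·Wi·[P80^(−½) − F80^(−½)]
⇒ 1/√P80 = W/(10 Wi) + 1/√F80
  = 5.3240/(10·7.8) + 1/√5055 = 0.068256 + 0.014065 = 0.082321
P80 = (1/0.082321)² = 12.1475² = 147.56 µm

P80 = 147.6 µm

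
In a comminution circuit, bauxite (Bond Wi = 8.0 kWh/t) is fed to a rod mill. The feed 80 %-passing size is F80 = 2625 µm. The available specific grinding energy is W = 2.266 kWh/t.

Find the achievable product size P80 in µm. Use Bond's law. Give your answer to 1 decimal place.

P80 = 436.9 µm

W = 10 Wi / √P80 − 10 Wi / √F80
⇒ 1/√P80 = W/(10·Wi) + 1/√F80
  = 2.2660/(10·8.0) + 1/√2625 = 0.028325 + 0.019518 = 0.047843
P80 = (1/0.047843)² = 20.9017² = 436.88 µm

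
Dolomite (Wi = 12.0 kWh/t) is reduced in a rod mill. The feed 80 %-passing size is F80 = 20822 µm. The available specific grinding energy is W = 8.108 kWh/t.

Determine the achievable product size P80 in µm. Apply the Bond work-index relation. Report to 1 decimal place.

W = 10 Wi / √P80 − 10 Wi / √F80
P80^(−½) = W/(10 Wi) + F80^(−½)
  = 8.1080/(10·12.0) + 1/√20822 = 0.067567 + 0.006930 = 0.074497
P80 = (1/0.074497)² = 13.4234² = 180.19 µm

P80 = 180.2 µm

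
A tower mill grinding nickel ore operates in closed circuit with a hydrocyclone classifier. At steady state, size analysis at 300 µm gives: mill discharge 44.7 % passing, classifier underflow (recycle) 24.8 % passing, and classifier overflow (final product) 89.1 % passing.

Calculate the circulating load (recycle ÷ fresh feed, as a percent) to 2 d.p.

CL = 223.12 %

Let r = R/F. Size balance at 300 µm:
r = (o − d)/(d − u)
r = (89.1 − 44.7)/(44.7 − 24.8) = 44.4/19.9 = 2.2312
CL = 100·r = 223.12 %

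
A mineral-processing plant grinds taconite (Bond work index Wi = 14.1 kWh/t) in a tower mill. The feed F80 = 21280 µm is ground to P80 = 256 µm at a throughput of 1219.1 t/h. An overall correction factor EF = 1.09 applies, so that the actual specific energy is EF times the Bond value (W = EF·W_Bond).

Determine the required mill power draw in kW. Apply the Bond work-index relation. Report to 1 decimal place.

P = 10425.8 kW

W = 10 Wi (P80^-0.5 − F80^-0.5)
W = 10·14.1·(1/√256 − 1/√21280) = 10·14.1·(0.055645) = 7.8459 kWh/t
Corrected W = EF·W_Bond = 1.09·7.8459 = 8.5521 kWh/t
Mill draw = 8.5521 × 1219.1 = 10425.8 kW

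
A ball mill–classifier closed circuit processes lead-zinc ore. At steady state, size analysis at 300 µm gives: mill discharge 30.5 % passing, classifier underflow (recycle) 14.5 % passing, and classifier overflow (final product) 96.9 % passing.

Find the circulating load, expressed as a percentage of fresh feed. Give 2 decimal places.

CL = 415.00 %

Let r = R/F. Size balance at 300 µm:
Fd + Rd = Ru + Fo ⇒ R/F = (o−d)/(d−u)
r = (96.9 − 30.5)/(30.5 − 14.5) = 66.4/16.0 = 4.1500
CL = 100·r = 415.00 %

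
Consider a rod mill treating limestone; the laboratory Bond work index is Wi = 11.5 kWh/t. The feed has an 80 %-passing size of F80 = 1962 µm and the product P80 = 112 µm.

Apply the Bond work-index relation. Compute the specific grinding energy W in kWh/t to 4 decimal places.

W = 8.2702 kWh/t

W = 10 Wi / √P80 − 10 Wi / √F80
1/√112 = 0.094491;  1/√1962 = 0.022576
W = 10·11.5·(0.094491 − 0.022576) = 8.2702 kWh/t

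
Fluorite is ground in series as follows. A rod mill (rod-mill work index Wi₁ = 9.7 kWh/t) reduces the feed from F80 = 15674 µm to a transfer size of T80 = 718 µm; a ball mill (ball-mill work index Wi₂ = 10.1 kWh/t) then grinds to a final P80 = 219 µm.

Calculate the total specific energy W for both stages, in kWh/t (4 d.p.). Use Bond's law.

Bond: W = 10·Wi·(1/√P80 − 1/√F80)
Stage 1 (15674→718 µm, Wi₁=9.7): W₁ = 10·9.7·(0.037320 − 0.007987) = 2.8452 kWh/t
Stage 2 (718→219 µm, Wi₂=10.1): W₂ = 10·10.1·(0.067574 − 0.037320) = 3.0557 kWh/t
W = W₁ + W₂ = 2.8452 + 3.0557 = 5.9009 kWh/t

W = 5.9009 kWh/t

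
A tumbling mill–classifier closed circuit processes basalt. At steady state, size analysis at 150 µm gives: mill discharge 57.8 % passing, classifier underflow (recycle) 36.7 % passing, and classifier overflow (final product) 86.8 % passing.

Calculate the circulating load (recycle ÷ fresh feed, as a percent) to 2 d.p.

CL = 137.44 %

Balance %-passing 150 µm (r = R/F):
r = (o − d)/(d − u)
r = (86.8 − 57.8)/(57.8 − 36.7) = 29.0/21.1 = 1.3744
CL = 100·r = 137.44 %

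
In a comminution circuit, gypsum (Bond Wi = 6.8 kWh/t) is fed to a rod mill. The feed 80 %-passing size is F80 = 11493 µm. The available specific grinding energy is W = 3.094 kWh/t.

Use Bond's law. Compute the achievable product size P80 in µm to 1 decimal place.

P80 = 332.7 µm

W = 10 Wi / √P80 − 10 Wi / √F80
⇒ 1/√P80 = W/(10·Wi) + 1/√F80
  = 3.0940/(10·6.8) + 1/√11493 = 0.045500 + 0.009328 = 0.054828
P80 = (1/0.054828)² = 18.2389² = 332.66 µm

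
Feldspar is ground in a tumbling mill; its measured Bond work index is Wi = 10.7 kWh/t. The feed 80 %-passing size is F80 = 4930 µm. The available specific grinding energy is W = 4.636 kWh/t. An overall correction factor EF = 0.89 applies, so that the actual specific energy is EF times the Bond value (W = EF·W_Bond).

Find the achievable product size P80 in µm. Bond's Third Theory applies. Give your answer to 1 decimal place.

P80 = 252.6 µm

Bond:  W = 10 Wi (1/√P − 1/√F)
W_Bond = W / EF = 4.636 / 0.89 = 5.2090 kWh/t
P80^(−½) = W_Bond/(10 Wi) + F80^(−½)
  = 5.2090/(10·10.7) + 1/√4930 = 0.048682 + 0.014242 = 0.062924
P80 = (1/0.062924)² = 15.8921² = 252.56 µm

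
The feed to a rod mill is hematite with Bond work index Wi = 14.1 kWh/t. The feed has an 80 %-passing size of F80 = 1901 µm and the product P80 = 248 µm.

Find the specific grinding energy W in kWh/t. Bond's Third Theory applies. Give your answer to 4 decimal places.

Bond:  W = 10 Wi (1/√P − 1/√F)
1/√248 = 0.063500;  1/√1901 = 0.022936
W = 10·14.1·(0.063500 − 0.022936) = 5.7196 kWh/t

W = 5.7196 kWh/t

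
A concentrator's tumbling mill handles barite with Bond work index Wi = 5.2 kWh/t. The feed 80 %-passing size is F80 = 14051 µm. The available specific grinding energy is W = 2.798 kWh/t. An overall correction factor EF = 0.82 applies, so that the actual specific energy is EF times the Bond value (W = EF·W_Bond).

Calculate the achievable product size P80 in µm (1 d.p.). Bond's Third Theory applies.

Bond:  W = 10 Wi (1/√P − 1/√F)
W_Bond = W / EF = 2.798 / 0.82 = 3.4122 kWh/t
P80^-0.5 = F80^-0.5 + W_Bond/(10 Wi)
  = 3.4122/(10·5.2) + 1/√14051 = 0.065619 + 0.008436 = 0.074055
P80 = (1/0.074055)² = 13.5034² = 182.34 µm

P80 = 182.3 µm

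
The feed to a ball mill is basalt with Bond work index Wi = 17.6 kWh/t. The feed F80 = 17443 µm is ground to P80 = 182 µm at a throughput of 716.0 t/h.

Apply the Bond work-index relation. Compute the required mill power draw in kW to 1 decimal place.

W = 10 Wi (P80^-0.5 − F80^-0.5)
W = 10·17.6·(1/√182 − 1/√17443) = 10·17.6·(0.066553) = 11.7134 kWh/t
Mill draw = 11.7134 × 716.0 = 8386.8 kW

P = 8386.8 kW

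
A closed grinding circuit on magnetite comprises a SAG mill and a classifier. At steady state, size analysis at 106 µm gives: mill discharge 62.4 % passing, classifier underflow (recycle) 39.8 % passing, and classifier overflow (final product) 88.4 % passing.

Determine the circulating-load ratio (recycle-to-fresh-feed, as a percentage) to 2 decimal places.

CL = 115.04 %

Classifier node, passing 106 µm:
(1+r)·d = r·u + o ⇒ r = (o−d)/(d−u)
r = (88.4 − 62.4)/(62.4 − 39.8) = 26.0/22.6 = 1.1504
CL = 100·r = 115.04 %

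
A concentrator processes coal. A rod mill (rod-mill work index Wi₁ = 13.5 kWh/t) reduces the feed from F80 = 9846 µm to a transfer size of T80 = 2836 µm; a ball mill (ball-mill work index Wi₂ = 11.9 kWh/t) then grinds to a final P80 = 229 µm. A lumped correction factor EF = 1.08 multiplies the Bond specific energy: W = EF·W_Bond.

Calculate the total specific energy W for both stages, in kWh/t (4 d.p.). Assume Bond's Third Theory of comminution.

W = 7.3480 kWh/t

W = 10 Wi / √P80 − 10 Wi / √F80
Stage 1 (9846→2836 µm, Wi₁=13.5): W₁ = 10·13.5·(0.018778 − 0.010078) = 1.1745 kWh/t
Stage 2 (2836→229 µm, Wi₂=11.9): W₂ = 10·11.9·(0.066082 − 0.018778) = 5.6292 kWh/t
W = W₁ + W₂ = 1.1745 + 5.6292 = 6.8037 kWh/t
Apply correction: 6.8037 × 1.08 = 7.3480 kWh/t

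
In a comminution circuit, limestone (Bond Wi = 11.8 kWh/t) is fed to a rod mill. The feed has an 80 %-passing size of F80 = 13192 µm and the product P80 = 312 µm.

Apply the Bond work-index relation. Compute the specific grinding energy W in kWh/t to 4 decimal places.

W = 5.6531 kWh/t

W = 10 Wi / √P80 − 10 Wi / √F80
1/√312 = 0.056614;  1/√13192 = 0.008707
W = 10·11.8·(0.056614 − 0.008707) = 5.6531 kWh/t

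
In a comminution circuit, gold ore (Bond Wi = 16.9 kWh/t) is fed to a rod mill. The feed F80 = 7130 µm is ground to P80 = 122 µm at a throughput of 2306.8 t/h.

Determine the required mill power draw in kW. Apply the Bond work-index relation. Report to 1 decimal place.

P = 30678.4 kW

W_Bond = 10·Wi·(1/√P₈₀ − 1/√F₈₀)
W = 10·16.9·(1/√122 − 1/√7130) = 10·16.9·(0.078693) = 13.2991 kWh/t
P = W·T = 13.2991·2306.8 = 30678.4 kW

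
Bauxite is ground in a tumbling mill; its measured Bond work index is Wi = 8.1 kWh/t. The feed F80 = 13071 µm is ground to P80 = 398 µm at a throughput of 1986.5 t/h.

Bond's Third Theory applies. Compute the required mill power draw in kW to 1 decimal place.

P = 6658.1 kW

W = 10·Wi·(P80^(-½) − F80^(-½))
W = 10·8.1·(1/√398 − 1/√13071) = 10·8.1·(0.041379) = 3.3517 kWh/t
P_mill = W·ṁ = 3.3517·1986.5 = 6658.1 kW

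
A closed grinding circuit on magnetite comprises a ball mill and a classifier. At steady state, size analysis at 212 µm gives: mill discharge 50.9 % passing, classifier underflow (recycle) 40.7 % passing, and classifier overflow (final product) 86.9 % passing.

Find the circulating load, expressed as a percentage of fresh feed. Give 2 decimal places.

Classifier node, passing 212 µm:
d + r·d = r·u + o → r(d−u) = o−d
r = (86.9 − 50.9)/(50.9 − 40.7) = 36.0/10.2 = 3.5294
CL = 100·r = 352.94 %

CL = 352.94 %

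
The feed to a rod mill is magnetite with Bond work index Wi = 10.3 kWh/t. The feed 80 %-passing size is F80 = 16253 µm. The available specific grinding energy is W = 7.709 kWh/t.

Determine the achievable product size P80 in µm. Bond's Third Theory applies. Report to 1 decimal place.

W = 10·Wi·[P80^(−½) − F80^(−½)]
⇒ 1/√P80 = W/(10·Wi) + 1/√F80
  = 7.7090/(10·10.3) + 1/√16253 = 0.074845 + 0.007844 = 0.082689
P80 = (1/0.082689)² = 12.0936² = 146.25 µm

P80 = 146.3 µm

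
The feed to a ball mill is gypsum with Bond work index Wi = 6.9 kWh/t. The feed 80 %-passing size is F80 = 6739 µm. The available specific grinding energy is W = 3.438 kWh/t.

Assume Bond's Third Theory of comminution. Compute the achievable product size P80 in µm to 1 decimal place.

W = 10·Wi·[P80^(−½) − F80^(−½)]
1/√P80 = 1/√F80 + W/(10·Wi)
  = 3.4380/(10·6.9) + 1/√6739 = 0.049826 + 0.012182 = 0.062008
P80 = (1/0.062008)² = 16.1270² = 260.08 µm

P80 = 260.1 µm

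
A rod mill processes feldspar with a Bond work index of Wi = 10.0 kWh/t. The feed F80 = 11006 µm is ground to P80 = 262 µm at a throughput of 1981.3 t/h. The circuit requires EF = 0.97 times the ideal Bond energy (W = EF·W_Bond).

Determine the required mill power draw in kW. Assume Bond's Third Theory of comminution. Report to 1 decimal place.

P = 10041.4 kW

W = 10·Wi·[P80^(−½) − F80^(−½)]
W = 10·10.0·(1/√262 − 1/√11006) = 10·10.0·(0.052248) = 5.2248 kWh/t
W_actual = 0.97 × 5.2248 = 5.0681 kWh/t
Mill draw = 5.0681 × 1981.3 = 10041.4 kW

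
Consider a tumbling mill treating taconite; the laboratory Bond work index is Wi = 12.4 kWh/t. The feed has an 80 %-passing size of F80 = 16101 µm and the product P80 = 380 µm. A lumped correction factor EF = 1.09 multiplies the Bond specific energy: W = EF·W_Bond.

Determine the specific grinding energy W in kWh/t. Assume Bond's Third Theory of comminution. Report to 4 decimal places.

W = 10 Wi (1/√P80 − 1/√F80)  [Bond]
1/√380 = 0.051299;  1/√16101 = 0.007881
W = 10·12.4·(0.051299 − 0.007881) = 5.3838 kWh/t
Apply correction: 5.3838 × 1.09 = 5.8684 kWh/t

W = 5.8684 kWh/t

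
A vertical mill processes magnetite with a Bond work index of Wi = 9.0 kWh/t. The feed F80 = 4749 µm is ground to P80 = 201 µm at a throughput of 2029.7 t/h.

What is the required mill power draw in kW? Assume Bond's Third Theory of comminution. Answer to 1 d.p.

P = 10234.0 kW

W = 10 Wi (P80^-0.5 − F80^-0.5)
W = 10·9.0·(1/√201 − 1/√4749) = 10·9.0·(0.056024) = 5.0421 kWh/t
Power = W × throughput = 5.0421 kWh/t × 2029.7 t/h = 10234.0 kW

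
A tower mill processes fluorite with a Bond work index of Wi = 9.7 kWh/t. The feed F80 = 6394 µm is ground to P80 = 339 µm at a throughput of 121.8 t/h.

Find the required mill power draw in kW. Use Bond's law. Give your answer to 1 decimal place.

Bond:  W = 10 Wi (1/√P − 1/√F)
W = 10·9.7·(1/√339 − 1/√6394) = 10·9.7·(0.041807) = 4.0552 kWh/t
P_mill = W·ṁ = 4.0552·121.8 = 493.9 kW

P = 493.9 kW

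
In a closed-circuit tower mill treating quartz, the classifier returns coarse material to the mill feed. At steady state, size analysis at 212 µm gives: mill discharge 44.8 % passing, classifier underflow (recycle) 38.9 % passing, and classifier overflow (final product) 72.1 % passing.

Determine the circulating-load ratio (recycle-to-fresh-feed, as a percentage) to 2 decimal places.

Mass balance on the −212 µm fraction:
(1+r)d = ru + o → r = (o−d)/(d−u)
r = (72.1 − 44.8)/(44.8 − 38.9) = 27.3/5.9 = 4.6271
CL = 100·r = 462.71 %

CL = 462.71 %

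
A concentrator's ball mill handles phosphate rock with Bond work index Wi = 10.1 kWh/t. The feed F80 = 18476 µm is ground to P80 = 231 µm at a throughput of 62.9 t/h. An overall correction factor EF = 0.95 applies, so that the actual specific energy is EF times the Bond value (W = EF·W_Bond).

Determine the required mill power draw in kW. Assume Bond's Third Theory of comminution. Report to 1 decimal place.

P = 352.7 kW

W = 10 Wi / √P80 − 10 Wi / √F80
W = 10·10.1·(1/√231 − 1/√18476) = 10·10.1·(0.058438) = 5.9023 kWh/t
W_actual = 0.95 × 5.9023 = 5.6072 kWh/t
P_mill = W·ṁ = 5.6072·62.9 = 352.7 kW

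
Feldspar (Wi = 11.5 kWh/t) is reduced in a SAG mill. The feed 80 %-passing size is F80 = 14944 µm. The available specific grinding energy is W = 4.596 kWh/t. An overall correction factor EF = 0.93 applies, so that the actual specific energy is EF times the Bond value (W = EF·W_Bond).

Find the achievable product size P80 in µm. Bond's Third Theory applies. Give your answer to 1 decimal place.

P80 = 382.2 µm

W = 10 Wi / √P80 − 10 Wi / √F80
W_Bond = W / EF = 4.596 / 0.93 = 4.9419 kWh/t
⇒ 1/√P80 = W_Bond/(10 Wi) + 1/√F80
  = 4.9419/(10·11.5) + 1/√14944 = 0.042973 + 0.008180 = 0.051154
P80 = (1/0.051154)² = 19.5490² = 382.16 µm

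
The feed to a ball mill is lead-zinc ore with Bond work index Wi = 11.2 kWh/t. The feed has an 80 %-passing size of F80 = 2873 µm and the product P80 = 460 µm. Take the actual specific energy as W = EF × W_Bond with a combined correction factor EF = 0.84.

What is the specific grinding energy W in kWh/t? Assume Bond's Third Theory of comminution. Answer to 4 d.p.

W = 2.6313 kWh/t

Bond:  W = 10 Wi (1/√P − 1/√F)
1/√460 = 0.046625;  1/√2873 = 0.018657
W = 10·11.2·(0.046625 − 0.018657) = 3.1325 kWh/t
Apply correction: 3.1325 × 0.84 = 2.6313 kWh/t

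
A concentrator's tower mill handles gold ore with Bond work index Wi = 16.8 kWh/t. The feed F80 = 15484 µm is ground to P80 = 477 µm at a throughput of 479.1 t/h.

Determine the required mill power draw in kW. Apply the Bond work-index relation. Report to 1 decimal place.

P = 3038.5 kW

W_Bond = 10·Wi·(1/√P₈₀ − 1/√F₈₀)
W = 10·16.8·(1/√477 − 1/√15484) = 10·16.8·(0.037751) = 6.3421 kWh/t
P_mill = W·ṁ = 6.3421·479.1 = 3038.5 kW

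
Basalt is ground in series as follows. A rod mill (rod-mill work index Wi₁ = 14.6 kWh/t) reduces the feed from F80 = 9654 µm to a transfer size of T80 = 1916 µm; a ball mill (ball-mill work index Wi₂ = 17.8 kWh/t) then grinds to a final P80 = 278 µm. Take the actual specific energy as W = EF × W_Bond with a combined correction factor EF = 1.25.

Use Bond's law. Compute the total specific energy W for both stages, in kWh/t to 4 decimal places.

W = 10.5734 kWh/t

Bond: W = 10·Wi·(1/√P80 − 1/√F80)
Stage 1 (9654→1916 µm, Wi₁=14.6): W₁ = 10·14.6·(0.022846 − 0.010178) = 1.8495 kWh/t
Stage 2 (1916→278 µm, Wi₂=17.8): W₂ = 10·17.8·(0.059976 − 0.022846) = 6.6092 kWh/t
W = W₁ + W₂ = 1.8495 + 6.6092 = 8.4587 kWh/t
With EF = 1.25: W = 8.4587·1.25 = 10.5734 kWh/t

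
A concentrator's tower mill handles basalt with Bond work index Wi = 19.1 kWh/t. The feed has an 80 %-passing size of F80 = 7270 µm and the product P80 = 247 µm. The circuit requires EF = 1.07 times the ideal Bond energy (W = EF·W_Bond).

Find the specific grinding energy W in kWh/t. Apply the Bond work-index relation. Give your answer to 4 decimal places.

W = 10·Wi·(P80^(-½) − F80^(-½))
1/√247 = 0.063628;  1/√7270 = 0.011728
W = 10·19.1·(0.063628 − 0.011728) = 9.9129 kWh/t
Apply correction: 9.9129 × 1.07 = 10.6069 kWh/t

W = 10.6069 kWh/t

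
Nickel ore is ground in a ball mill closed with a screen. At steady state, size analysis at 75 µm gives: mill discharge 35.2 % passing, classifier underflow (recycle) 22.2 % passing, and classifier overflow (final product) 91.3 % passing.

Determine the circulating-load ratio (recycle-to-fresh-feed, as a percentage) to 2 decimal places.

Two-product formula at 75 µm:
(1+r)d = ru + o → r = (o−d)/(d−u)
r = (91.3 − 35.2)/(35.2 − 22.2) = 56.1/13.0 = 4.3154
CL = 100·r = 431.54 %

CL = 431.54 %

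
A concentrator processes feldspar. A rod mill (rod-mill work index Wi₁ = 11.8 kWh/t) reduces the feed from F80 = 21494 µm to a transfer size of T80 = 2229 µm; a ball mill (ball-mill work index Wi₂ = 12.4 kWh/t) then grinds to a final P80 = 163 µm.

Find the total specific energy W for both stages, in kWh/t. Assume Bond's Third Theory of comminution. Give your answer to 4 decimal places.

W = 8.7805 kWh/t

W = 10·Wi·(P80^(-½) − F80^(-½))
Stage 1 (21494→2229 µm, Wi₁=11.8): W₁ = 10·11.8·(0.021181 − 0.006821) = 1.6945 kWh/t
Stage 2 (2229→163 µm, Wi₂=12.4): W₂ = 10·12.4·(0.078326 − 0.021181) = 7.0860 kWh/t
W = W₁ + W₂ = 1.6945 + 7.0860 = 8.7805 kWh/t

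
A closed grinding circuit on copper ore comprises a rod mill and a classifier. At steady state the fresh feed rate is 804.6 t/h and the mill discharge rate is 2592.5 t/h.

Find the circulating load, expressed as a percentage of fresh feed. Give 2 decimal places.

Discharge = new feed + return, hence
R = M − F = 2592.5 − 804.6 = 1787.9 t/h
CL = 100·R/F = 100·1787.9/804.6 = 222.21 %

CL = 222.21 %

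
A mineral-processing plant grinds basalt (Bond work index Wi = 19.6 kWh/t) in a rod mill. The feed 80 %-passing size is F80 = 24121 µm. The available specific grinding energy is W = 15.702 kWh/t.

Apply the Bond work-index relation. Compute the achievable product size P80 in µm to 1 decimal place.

W = 10·Wi·(P80^(-½) − F80^(-½))
P80^-0.5 = F80^-0.5 + W/(10 Wi)
  = 15.7020/(10·19.6) + 1/√24121 = 0.080112 + 0.006439 = 0.086551
P80 = (1/0.086551)² = 11.5539² = 133.49 µm

P80 = 133.5 µm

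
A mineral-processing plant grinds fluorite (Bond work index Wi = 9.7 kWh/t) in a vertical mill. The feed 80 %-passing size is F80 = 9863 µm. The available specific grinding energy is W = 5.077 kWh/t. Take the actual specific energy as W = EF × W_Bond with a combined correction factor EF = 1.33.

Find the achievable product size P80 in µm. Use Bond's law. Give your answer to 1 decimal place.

W = 10 Wi (P80^-0.5 − F80^-0.5)
W_Bond = W / EF = 5.077 / 1.33 = 3.8173 kWh/t
P80^-0.5 = F80^-0.5 + W_Bond/(10 Wi)
  = 3.8173/(10·9.7) + 1/√9863 = 0.039354 + 0.010069 = 0.049423
P80 = (1/0.049423)² = 20.2336² = 409.40 µm

P80 = 409.4 µm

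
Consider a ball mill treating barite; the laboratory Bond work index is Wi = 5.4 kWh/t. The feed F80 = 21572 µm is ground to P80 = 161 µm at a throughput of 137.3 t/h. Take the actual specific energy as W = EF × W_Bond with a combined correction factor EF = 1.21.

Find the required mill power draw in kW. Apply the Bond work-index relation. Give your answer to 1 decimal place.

Bond: W = 10·Wi·(1/√P80 − 1/√F80)
W = 10·5.4·(1/√161 − 1/√21572) = 10·5.4·(0.072002) = 3.8881 kWh/t
With EF = 1.21: W = 3.8881·1.21 = 4.7046 kWh/t
P = W·T = 4.7046·137.3 = 645.9 kW

P = 645.9 kW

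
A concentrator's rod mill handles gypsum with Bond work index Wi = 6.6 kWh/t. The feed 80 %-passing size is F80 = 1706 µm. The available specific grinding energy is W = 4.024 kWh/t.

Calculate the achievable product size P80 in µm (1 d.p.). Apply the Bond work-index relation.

W = 10·Wi·[P80^(−½) − F80^(−½)]
P80^(−½) = W/(10 Wi) + F80^(−½)
  = 4.0240/(10·6.6) + 1/√1706 = 0.060970 + 0.024211 = 0.085181
P80 = (1/0.085181)² = 11.7398² = 137.82 µm

P80 = 137.8 µm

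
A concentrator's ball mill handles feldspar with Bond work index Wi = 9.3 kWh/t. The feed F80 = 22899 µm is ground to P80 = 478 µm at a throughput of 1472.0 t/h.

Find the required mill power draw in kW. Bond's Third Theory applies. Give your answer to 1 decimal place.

P = 5356.8 kW

W = 10 Wi (P80^-0.5 − F80^-0.5)
W = 10·9.3·(1/√478 − 1/√22899) = 10·9.3·(0.039131) = 3.6391 kWh/t
P = W·T = 3.6391·1472.0 = 5356.8 kW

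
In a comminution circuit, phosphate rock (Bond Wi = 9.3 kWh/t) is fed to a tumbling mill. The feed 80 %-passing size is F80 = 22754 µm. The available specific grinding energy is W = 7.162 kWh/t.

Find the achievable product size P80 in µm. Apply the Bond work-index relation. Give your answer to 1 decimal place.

W = 10·Wi·[P80^(−½) − F80^(−½)]
P80^(−½) = W/(10 Wi) + F80^(−½)
  = 7.1620/(10·9.3) + 1/√22754 = 0.077011 + 0.006629 = 0.083640
P80 = (1/0.083640)² = 11.9560² = 142.95 µm

P80 = 142.9 µm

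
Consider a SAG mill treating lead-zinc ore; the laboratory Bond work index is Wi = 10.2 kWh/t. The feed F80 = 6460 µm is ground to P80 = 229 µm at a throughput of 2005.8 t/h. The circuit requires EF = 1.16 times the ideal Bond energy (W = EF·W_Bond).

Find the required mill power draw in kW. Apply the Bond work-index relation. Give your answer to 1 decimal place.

P = 12730.2 kW

W = 10·Wi·[P80^(−½) − F80^(−½)]
W = 10·10.2·(1/√229 − 1/√6460) = 10·10.2·(0.053640) = 5.4713 kWh/t
W_actual = 1.16 × 5.4713 = 6.3467 kWh/t
Power = W × throughput = 6.3467 kWh/t × 2005.8 t/h = 12730.2 kW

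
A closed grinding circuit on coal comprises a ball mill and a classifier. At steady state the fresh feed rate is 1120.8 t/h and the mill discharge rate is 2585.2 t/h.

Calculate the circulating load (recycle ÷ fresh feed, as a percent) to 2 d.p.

CL = 130.66 %

Steady state: M = F + R.
R = M − F = 2585.2 − 1120.8 = 1464.4 t/h
CL = 100·R/F = 100·1464.4/1120.8 = 130.66 %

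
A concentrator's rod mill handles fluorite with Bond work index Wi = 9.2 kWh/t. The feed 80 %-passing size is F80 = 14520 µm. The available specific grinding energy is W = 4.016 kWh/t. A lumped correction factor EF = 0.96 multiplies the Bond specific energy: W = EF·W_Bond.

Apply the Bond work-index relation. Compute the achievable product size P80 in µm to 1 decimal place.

P80 = 345.9 µm

Bond:  W = 10 Wi (1/√P − 1/√F)
W_Bond = W / EF = 4.016 / 0.96 = 4.1833 kWh/t
⇒ 1/√P80 = W_Bond/(10 Wi) + 1/√F80
  = 4.1833/(10·9.2) + 1/√14520 = 0.045471 + 0.008299 = 0.053770
P80 = (1/0.053770)² = 18.5978² = 345.88 µm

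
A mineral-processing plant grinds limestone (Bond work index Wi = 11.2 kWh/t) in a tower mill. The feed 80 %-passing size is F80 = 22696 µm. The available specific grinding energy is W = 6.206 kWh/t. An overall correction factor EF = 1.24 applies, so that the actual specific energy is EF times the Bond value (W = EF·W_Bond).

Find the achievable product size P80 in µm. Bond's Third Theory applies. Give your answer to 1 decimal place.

Bond: W = 10·Wi·(1/√P80 − 1/√F80)
W_Bond = W / EF = 6.206 / 1.24 = 5.0048 kWh/t
⇒ 1/√P80 = W_Bond/(10 Wi) + 1/√F80
  = 5.0048/(10·11.2) + 1/√22696 = 0.044686 + 0.006638 = 0.051324
P80 = (1/0.051324)² = 19.4841² = 379.63 µm

P80 = 379.6 µm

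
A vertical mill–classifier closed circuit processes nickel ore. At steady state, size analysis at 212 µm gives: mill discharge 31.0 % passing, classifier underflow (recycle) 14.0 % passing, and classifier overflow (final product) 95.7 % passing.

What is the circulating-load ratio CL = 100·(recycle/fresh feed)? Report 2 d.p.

Balance %-passing 212 µm (r = R/F):
d + r·d = r·u + o → r(d−u) = o−d
r = (95.7 − 31.0)/(31.0 − 14.0) = 64.7/17.0 = 3.8059
CL = 100·r = 380.59 %

CL = 380.59 %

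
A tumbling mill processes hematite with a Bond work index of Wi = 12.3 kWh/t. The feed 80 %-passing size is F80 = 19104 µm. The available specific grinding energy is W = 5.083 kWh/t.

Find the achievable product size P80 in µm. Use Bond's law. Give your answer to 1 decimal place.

P80 = 424.1 µm

W_Bond = 10·Wi·(1/√P₈₀ − 1/√F₈₀)
P80^(−½) = W/(10 Wi) + F80^(−½)
  = 5.0830/(10·12.3) + 1/√19104 = 0.041325 + 0.007235 = 0.048560
P80 = (1/0.048560)² = 20.5930² = 424.07 µm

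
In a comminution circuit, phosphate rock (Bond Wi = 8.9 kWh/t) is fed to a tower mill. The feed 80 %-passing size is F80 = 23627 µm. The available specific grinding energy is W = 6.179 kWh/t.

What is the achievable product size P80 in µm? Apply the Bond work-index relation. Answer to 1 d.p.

W = 10 Wi / √P80 − 10 Wi / √F80
P80^(−½) = W/(10 Wi) + F80^(−½)
  = 6.1790/(10·8.9) + 1/√23627 = 0.069427 + 0.006506 = 0.075933
P80 = (1/0.075933)² = 13.1696² = 173.44 µm

P80 = 173.4 µm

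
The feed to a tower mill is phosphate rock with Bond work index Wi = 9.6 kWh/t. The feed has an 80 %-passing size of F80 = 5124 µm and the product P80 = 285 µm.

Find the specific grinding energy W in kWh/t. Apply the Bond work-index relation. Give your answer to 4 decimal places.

Bond:  W = 10 Wi (1/√P − 1/√F)
1/√285 = 0.059235;  1/√5124 = 0.013970
W = 10·9.6·(0.059235 − 0.013970) = 4.3454 kWh/t

W = 4.3454 kWh/t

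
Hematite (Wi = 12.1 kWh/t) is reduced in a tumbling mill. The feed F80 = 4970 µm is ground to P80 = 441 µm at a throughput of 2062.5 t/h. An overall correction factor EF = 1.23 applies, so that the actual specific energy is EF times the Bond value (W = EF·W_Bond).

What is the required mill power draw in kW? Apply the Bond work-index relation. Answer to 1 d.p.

W = 10·Wi·(P80^(-½) − F80^(-½))
W = 10·12.1·(1/√441 − 1/√4970) = 10·12.1·(0.033434) = 4.0455 kWh/t
Apply correction: 4.0455 × 1.23 = 4.9760 kWh/t
Power = W × throughput = 4.9760 kWh/t × 2062.5 t/h = 10263.1 kW

P = 10263.1 kW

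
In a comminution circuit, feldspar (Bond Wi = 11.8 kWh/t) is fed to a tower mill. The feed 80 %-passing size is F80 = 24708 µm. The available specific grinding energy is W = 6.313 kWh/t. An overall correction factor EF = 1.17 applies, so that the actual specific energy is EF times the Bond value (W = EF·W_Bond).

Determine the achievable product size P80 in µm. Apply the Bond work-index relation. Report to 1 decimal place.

W = 10·Wi·(P80^(-½) − F80^(-½))
W_Bond = W / EF = 6.313 / 1.17 = 5.3957 kWh/t
P80^-0.5 = F80^-0.5 + W_Bond/(10 Wi)
  = 5.3957/(10·11.8) + 1/√24708 = 0.045726 + 0.006362 = 0.052088
P80 = (1/0.052088)² = 19.1982² = 368.57 µm

P80 = 368.6 µm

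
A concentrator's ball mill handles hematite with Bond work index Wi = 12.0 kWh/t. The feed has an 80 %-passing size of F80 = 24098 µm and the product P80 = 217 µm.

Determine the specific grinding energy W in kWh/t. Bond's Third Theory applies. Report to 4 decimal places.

Bond: W = 10·Wi·(1/√P80 − 1/√F80)
1/√217 = 0.067884;  1/√24098 = 0.006442
W = 10·12.0·(0.067884 − 0.006442) = 7.3731 kWh/t

W = 7.3731 kWh/t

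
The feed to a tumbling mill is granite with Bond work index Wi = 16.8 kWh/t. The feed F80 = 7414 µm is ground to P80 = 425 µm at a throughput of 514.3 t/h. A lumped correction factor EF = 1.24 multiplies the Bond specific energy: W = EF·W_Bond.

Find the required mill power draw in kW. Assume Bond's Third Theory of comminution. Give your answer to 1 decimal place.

P = 3952.7 kW

W = 10 Wi / √P80 − 10 Wi / √F80
W = 10·16.8·(1/√425 − 1/√7414) = 10·16.8·(0.036893) = 6.1981 kWh/t
With EF = 1.24: W = 6.1981·1.24 = 7.6856 kWh/t
P = W·T = 7.6856·514.3 = 3952.7 kW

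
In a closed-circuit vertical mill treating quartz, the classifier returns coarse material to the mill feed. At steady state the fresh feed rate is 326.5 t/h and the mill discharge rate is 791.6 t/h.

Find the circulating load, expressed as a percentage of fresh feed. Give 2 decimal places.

Discharge = new feed + return, hence
R = M − F = 791.6 − 326.5 = 465.1 t/h
CL = 100·R/F = 100·465.1/326.5 = 142.45 %

CL = 142.45 %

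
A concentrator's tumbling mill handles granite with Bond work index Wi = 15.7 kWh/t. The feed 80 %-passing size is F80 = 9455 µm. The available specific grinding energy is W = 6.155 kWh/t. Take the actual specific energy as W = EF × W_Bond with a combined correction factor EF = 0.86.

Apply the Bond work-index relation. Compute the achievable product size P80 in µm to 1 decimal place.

P80 = 320.4 µm

W = 10·Wi·[P80^(−½) − F80^(−½)]
W_Bond = W / EF = 6.155 / 0.86 = 7.1570 kWh/t
1/√P80 = 1/√F80 + W_Bond/(10·Wi)
  = 7.1570/(10·15.7) + 1/√9455 = 0.045586 + 0.010284 = 0.055870
P80 = (1/0.055870)² = 17.8987² = 320.36 µm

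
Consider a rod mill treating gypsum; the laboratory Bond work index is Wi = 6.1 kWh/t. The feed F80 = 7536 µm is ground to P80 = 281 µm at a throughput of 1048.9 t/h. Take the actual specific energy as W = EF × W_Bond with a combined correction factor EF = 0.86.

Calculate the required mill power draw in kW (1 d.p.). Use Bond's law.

P = 2648.7 kW

W_Bond = 10·Wi·(1/√P₈₀ − 1/√F₈₀)
W = 10·6.1·(1/√281 − 1/√7536) = 10·6.1·(0.048136) = 2.9363 kWh/t
Apply correction: 2.9363 × 0.86 = 2.5252 kWh/t
Power = W × throughput = 2.5252 kWh/t × 1048.9 t/h = 2648.7 kW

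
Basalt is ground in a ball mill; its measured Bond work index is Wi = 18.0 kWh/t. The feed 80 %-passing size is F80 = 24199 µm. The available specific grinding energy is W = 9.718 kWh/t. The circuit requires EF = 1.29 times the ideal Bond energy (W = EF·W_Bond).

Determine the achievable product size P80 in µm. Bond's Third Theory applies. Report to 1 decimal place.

P80 = 429.0 µm

W_Bond = 10·Wi·(1/√P₈₀ − 1/√F₈₀)
W_Bond = W / EF = 9.718 / 1.29 = 7.5333 kWh/t
P80^-0.5 = F80^-0.5 + W_Bond/(10 Wi)
  = 7.5333/(10·18.0) + 1/√24199 = 0.041852 + 0.006428 = 0.048280
P80 = (1/0.048280)² = 20.7124² = 429.00 µm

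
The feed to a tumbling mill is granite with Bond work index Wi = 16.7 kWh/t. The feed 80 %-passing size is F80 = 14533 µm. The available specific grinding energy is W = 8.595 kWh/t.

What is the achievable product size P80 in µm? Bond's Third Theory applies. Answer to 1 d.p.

P80 = 280.0 µm

Bond: W = 10·Wi·(1/√P80 − 1/√F80)
P80^-0.5 = F80^-0.5 + W/(10 Wi)
  = 8.5950/(10·16.7) + 1/√14533 = 0.051467 + 0.008295 = 0.059762
P80 = (1/0.059762)² = 16.7330² = 279.99 µm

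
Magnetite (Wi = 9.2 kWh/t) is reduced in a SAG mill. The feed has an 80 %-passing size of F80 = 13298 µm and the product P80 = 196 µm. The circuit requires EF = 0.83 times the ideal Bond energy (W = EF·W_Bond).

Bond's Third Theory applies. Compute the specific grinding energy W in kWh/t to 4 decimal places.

W = 10 Wi / √P80 − 10 Wi / √F80
1/√196 = 0.071429;  1/√13298 = 0.008672
W = 10·9.2·(0.071429 − 0.008672) = 5.7736 kWh/t
W_actual = 0.83 × 5.7736 = 4.7921 kWh/t

W = 4.7921 kWh/t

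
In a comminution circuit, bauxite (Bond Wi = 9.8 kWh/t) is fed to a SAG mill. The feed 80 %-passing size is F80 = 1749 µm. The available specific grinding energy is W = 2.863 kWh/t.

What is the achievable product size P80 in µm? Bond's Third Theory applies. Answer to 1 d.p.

P80 = 354.3 µm

W = 10·Wi·(P80^(-½) − F80^(-½))
P80^(−½) = W/(10 Wi) + F80^(−½)
  = 2.8630/(10·9.8) + 1/√1749 = 0.029214 + 0.023911 = 0.053126
P80 = (1/0.053126)² = 18.8233² = 354.32 µm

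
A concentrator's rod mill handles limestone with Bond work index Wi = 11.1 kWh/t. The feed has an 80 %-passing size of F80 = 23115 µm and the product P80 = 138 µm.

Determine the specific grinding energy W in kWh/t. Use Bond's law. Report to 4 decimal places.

W = 8.7189 kWh/t

W_Bond = 10·Wi·(1/√P₈₀ − 1/√F₈₀)
1/√138 = 0.085126;  1/√23115 = 0.006577
W = 10·11.1·(0.085126 − 0.006577) = 8.7189 kWh/t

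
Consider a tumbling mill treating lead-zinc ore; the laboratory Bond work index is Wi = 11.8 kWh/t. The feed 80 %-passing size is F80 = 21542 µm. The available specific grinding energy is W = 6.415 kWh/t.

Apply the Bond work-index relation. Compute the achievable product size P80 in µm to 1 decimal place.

Bond: W = 10·Wi·(1/√P80 − 1/√F80)
1/√P80 = 1/√F80 + W/(10·Wi)
  = 6.4150/(10·11.8) + 1/√21542 = 0.054364 + 0.006813 = 0.061178
P80 = (1/0.061178)² = 16.3458² = 267.19 µm

P80 = 267.2 µm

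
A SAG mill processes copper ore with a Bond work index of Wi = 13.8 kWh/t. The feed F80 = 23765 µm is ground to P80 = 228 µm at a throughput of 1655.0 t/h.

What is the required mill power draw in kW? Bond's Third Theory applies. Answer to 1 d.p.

P = 13644.0 kW

W = 10 Wi (P80^-0.5 − F80^-0.5)
W = 10·13.8·(1/√228 − 1/√23765) = 10·13.8·(0.059740) = 8.2441 kWh/t
P_mill = W·ṁ = 8.2441·1655.0 = 13644.0 kW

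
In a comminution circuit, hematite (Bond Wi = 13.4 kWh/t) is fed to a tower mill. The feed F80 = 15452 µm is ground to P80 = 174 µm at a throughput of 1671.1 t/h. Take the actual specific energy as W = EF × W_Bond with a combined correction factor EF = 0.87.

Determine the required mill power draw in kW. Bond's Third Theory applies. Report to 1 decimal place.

W_Bond = 10·Wi·(1/√P₈₀ − 1/√F₈₀)
W = 10·13.4·(1/√174 − 1/√15452) = 10·13.4·(0.067765) = 9.0805 kWh/t
Corrected W = EF·W_Bond = 0.87·9.0805 = 7.9001 kWh/t
P_mill = W·ṁ = 7.9001·1671.1 = 13201.8 kW

P = 13201.8 kW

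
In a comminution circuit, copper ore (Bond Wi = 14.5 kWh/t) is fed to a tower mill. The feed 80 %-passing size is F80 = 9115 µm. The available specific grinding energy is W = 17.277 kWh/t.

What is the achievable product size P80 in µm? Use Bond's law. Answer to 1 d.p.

W = 10 Wi (1/√P80 − 1/√F80)  [Bond]
P80^-0.5 = F80^-0.5 + W/(10 Wi)
  = 17.2770/(10·14.5) + 1/√9115 = 0.119152 + 0.010474 = 0.129626
P80 = (1/0.129626)² = 7.7145² = 59.51 µm

P80 = 59.5 µm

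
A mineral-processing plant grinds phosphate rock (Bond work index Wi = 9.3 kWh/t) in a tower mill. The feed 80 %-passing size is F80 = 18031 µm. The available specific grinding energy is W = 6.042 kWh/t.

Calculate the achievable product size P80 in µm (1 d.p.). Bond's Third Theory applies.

P80 = 190.7 µm

W = 10 Wi / √P80 − 10 Wi / √F80
P80^-0.5 = F80^-0.5 + W/(10 Wi)
  = 6.0420/(10·9.3) + 1/√18031 = 0.064968 + 0.007447 = 0.072415
P80 = (1/0.072415)² = 13.8093² = 190.70 µm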